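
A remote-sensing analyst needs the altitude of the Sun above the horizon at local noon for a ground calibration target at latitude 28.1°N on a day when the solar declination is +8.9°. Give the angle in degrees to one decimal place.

70.8°

At local solar noon the hour angle is zero, so the elevation is 90° − |φ − δ| = 90° − |28.1° − (8.9°)| = 90° − 19.2° = 70.8°.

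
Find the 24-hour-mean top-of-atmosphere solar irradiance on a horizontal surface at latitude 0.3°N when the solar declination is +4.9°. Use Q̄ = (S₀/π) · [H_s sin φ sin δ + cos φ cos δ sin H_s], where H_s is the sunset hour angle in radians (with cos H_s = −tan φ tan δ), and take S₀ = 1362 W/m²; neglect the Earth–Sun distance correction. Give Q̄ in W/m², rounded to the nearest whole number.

−tan φ tan δ = −(0.0052)(0.0857) = -0.0004; H_s = arccos(-0.0004) = 90.02°. In radians, H_s = 1.5711.
H_s sin φ sin δ = 1.5711 × 0.0052 × 0.0854 = 0.0007.
cos φ cos δ sin H_s = 1.0000 × 0.9963 × 1.0000 = 0.9963.
Q̄ = (1362/π) × (0.0007 + 0.9963) = 433.54 × 0.9970 = 432.24 W/m².

432 W/m²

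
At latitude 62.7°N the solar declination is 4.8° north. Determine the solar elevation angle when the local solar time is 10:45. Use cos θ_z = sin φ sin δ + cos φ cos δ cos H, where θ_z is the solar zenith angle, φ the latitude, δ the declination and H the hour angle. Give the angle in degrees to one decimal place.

30.5°

Hour angle H = 15° × (10.75 − 12) = -18.75°.
With φ = 62.7°, δ = 4.8°, H = -18.75°: sin φ sin δ = 0.0744, cos φ cos δ cos H = 0.4328, so cos θ_z = 0.5072.
θ_z = arccos(0.5072) = 59.52°, so the elevation is 90° − 59.52° = 30.48°.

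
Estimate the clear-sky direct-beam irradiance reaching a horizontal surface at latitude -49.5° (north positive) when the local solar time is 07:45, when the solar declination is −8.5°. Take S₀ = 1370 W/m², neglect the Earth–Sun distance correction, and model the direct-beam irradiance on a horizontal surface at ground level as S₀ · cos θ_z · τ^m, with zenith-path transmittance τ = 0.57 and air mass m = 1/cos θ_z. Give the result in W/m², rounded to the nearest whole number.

Hour angle H = 15° × (7.75 − 12) = -63.75°.
With φ = -49.5°, δ = -8.5°, H = -63.75°: sin φ sin δ = 0.1124, cos φ cos δ cos H = 0.2841, so cos θ_z = 0.3965.
Air mass m = 1/cos θ_z = 1/0.3965 = 2.522; τ^m = 0.57^2.522 = 0.2423.
Surface direct beam = 1370 × 0.3965 × 0.2423 = 131.62 W/m².

132 W/m²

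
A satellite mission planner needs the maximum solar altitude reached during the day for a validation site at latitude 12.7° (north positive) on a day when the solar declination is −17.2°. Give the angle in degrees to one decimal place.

At local solar noon the hour angle is zero, so the elevation is 90° − |φ − δ| = 90° − |12.7° − (-17.2°)| = 90° − 29.9° = 60.1°.

60.1°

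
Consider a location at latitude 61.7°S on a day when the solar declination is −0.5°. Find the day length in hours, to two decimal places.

12.12 hours

The sunset hour angle satisfies cos H_s = −tan φ tan δ = -0.0162, giving H_s = 90.93°.
Day length = 2 H_s / 15° h⁻¹ = 181.86° / 15 = 12.124 h.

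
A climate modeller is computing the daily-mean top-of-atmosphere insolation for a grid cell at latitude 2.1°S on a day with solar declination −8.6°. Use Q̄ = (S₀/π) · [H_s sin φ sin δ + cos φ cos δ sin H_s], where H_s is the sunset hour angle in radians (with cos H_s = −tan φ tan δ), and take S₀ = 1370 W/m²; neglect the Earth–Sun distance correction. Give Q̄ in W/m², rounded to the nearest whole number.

−tan φ tan δ = −(-0.0367)(-0.1512) = -0.0055; H_s = arccos(-0.0055) = 90.32°. In radians, H_s = 1.5764.
H_s sin φ sin δ = 1.5764 × -0.0366 × -0.1495 = 0.0086.
cos φ cos δ sin H_s = 0.9993 × 0.9888 × 1.0000 = 0.9881.
Q̄ = (1370/π) × (0.0086 + 0.9881) = 436.08 × 0.9967 = 434.64 W/m².

435 W/m²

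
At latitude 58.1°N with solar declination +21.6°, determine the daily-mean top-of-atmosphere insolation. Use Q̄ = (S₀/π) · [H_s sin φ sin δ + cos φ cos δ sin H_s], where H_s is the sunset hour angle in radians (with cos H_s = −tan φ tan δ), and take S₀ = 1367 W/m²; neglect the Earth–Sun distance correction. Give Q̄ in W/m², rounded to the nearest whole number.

cos H_s = −tan(58.1°) · tan(21.6°) = -0.6361, so H_s = arccos(-0.6361) = 129.50°. In radians, H_s = 2.2602.
H_s sin φ sin δ = 2.2602 × 0.8490 × 0.3681 = 0.7064.
cos φ cos δ sin H_s = 0.5284 × 0.9298 × 0.7716 = 0.3791.
Q̄ = (1367/π) × (0.7064 + 0.3791) = 435.13 × 1.0855 = 472.33 W/m².

472 W/m²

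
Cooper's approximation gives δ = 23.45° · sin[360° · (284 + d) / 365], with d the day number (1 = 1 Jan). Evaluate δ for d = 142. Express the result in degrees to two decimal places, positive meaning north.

+20.34°

360 × (284 + 142) / 365 = 420.164°; sin(420.164°) = 0.8675.
δ = 23.45 × 0.8675 = 20.343° ≈ +20.34°.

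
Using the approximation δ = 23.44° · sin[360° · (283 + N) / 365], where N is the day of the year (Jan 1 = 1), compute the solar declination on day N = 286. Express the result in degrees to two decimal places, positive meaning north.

-8.48°

360 × (283 + 286) / 365 = 561.205°; sin(561.205°) = -0.3617.
δ = 23.44 × -0.3617 = -8.478° ≈ -8.48°.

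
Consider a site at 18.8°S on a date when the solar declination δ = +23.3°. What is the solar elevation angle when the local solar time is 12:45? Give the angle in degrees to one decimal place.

46.5°

Hour angle H = 15° × (12.75 − 12) = 11.25°.
cos θ_z = sin(-18.8°) sin(23.3°) + cos(-18.8°) cos(23.3°) cos(11.25°) = -0.1275 + 0.8527 = 0.7252.
θ_z = arccos(0.7252) = 43.51°, so the elevation is 90° − 43.51° = 46.49°.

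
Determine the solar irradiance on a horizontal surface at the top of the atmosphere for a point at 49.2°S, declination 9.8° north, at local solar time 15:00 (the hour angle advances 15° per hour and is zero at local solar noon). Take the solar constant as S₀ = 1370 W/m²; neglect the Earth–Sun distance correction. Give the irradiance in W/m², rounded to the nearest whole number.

447 W/m²

Hour angle H = 15° × (15 − 12) = 45.00°.
cos θ_z = sin(-49.2°) sin(9.8°) + cos(-49.2°) cos(9.8°) cos(45.00°) = -0.1288 + 0.4553 = 0.3265.
Top-of-atmosphere irradiance = S₀ cos θ_z = 1370 × 0.3265 = 447.31 W/m².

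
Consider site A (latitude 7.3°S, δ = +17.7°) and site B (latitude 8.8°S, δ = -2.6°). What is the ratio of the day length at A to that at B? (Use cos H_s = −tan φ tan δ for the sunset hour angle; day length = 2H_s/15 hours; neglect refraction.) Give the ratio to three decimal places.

0.970

A: H_s = arccos(−tan -7.3° · tan 17.7°) = 87.66°, so 2H_s/15 = 11.6880 h.
B: H_s = arccos(−tan -8.8° · tan -2.6°) = 90.40°, so 2H_s/15 = 12.0533 h.
Ratio A/B = 11.6880 / 12.0533 = 0.9697.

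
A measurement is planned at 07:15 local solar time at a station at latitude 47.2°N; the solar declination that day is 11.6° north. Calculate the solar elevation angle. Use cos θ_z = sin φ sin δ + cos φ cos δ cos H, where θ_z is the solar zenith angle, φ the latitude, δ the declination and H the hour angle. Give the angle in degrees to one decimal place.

Hour angle H = 15° × (7.25 − 12) = -71.25°.
cos θ_z = sin(47.2°) sin(11.6°) + cos(47.2°) cos(11.6°) cos(-71.25°) = 0.1475 + 0.2139 = 0.3614.
θ_z = arccos(0.3614) = 68.81°, so the elevation is 90° − 68.81° = 21.19°.

21.2°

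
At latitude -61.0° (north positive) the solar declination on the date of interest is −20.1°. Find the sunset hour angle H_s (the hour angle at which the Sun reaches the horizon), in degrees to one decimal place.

cos H_s = −tan(-61.0°) · tan(-20.1°) = -0.6602, so H_s = arccos(-0.6602) = 131.32°.

131.3°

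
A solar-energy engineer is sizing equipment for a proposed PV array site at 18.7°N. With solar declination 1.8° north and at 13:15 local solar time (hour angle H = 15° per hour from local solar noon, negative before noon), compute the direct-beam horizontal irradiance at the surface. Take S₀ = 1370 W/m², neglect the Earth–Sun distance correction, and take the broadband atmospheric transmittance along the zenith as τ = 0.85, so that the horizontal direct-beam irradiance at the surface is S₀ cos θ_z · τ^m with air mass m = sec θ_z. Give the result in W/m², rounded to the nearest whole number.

Hour angle H = 15° × (13.25 − 12) = 18.75°.
cos θ_z = sin(18.7°) sin(1.8°) + cos(18.7°) cos(1.8°) cos(18.75°) = 0.0101 + 0.8965 = 0.9066.
Air mass m = 1/cos θ_z = 1/0.9066 = 1.103; τ^m = 0.85^1.103 = 0.8359.
Surface direct beam = 1370 × 0.9066 × 0.8359 = 1038.22 W/m².

1038 W/m²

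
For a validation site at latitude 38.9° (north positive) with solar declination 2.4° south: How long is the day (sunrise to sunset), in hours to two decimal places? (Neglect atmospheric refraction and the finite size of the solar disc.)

cos H_s = −tan(38.9°) · tan(-2.4°) = 0.0338, so H_s = arccos(0.0338) = 88.06°.
Day length = 2 H_s / 15° h⁻¹ = 176.12° / 15 = 11.741 h.

11.74 hours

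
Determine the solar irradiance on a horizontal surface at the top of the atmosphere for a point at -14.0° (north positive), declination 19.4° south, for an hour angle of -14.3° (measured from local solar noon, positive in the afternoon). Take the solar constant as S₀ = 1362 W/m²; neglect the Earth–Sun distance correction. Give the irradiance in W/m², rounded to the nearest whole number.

cos θ_z = sin φ sin δ + cos φ cos δ cos H = (-0.2419)(-0.3322) + (0.9703)(0.9432)(0.9690) = 0.9672.
Top-of-atmosphere irradiance = S₀ cos θ_z = 1362 × 0.9672 = 1317.33 W/m².

1317 W/m²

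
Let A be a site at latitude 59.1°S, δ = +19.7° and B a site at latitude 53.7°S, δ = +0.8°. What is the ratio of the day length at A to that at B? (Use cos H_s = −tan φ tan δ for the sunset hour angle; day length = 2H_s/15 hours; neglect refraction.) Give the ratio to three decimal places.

0.599

A: H_s = arccos(−tan -59.1° · tan 19.7°) = 53.25°, so 2H_s/15 = 7.1000 h.
B: H_s = arccos(−tan -53.7° · tan 0.8°) = 88.91°, so 2H_s/15 = 11.8547 h.
Ratio A/B = 7.1000 / 11.8547 = 0.5989.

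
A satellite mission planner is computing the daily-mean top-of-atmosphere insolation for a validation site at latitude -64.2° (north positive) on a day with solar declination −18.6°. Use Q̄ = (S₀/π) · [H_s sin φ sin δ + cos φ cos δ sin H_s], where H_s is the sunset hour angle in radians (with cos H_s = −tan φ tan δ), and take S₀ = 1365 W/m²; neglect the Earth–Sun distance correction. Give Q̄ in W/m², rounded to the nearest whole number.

421 W/m²

−tan φ tan δ = −(-2.0686)(-0.3365) = -0.6961; H_s = arccos(-0.6961) = 134.11°. In radians, H_s = 2.3407.
H_s sin φ sin δ = 2.3407 × -0.9003 × -0.3190 = 0.6722.
cos φ cos δ sin H_s = 0.4352 × 0.9478 × 0.7180 = 0.2962.
Q̄ = (1365/π) × (0.6722 + 0.2962) = 434.49 × 0.9684 = 420.76 W/m².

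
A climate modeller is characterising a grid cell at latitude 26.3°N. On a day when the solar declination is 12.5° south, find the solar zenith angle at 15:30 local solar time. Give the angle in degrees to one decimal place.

Hour angle H = 15° × (15.5 − 12) = 52.50°.
cos θ_z = sin φ sin δ + cos φ cos δ cos H = (0.4431)(-0.2164) + (0.8965)(0.9763)(0.6088) = 0.4370.
θ_z = arccos(0.4370) = 64.09°.

64.1°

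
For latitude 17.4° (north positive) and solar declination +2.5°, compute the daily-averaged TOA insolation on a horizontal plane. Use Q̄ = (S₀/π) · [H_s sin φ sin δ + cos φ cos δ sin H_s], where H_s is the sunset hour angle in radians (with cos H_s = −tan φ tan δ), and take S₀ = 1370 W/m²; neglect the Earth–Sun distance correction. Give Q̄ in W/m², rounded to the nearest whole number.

425 W/m²

−tan φ tan δ = −(0.3134)(0.0437) = -0.0137; H_s = arccos(-0.0137) = 90.78°. In radians, H_s = 1.5844.
H_s sin φ sin δ = 1.5844 × 0.2990 × 0.0436 = 0.0207.
cos φ cos δ sin H_s = 0.9542 × 0.9990 × 0.9999 = 0.9532.
Q̄ = (1370/π) × (0.0207 + 0.9532) = 436.08 × 0.9739 = 424.70 W/m².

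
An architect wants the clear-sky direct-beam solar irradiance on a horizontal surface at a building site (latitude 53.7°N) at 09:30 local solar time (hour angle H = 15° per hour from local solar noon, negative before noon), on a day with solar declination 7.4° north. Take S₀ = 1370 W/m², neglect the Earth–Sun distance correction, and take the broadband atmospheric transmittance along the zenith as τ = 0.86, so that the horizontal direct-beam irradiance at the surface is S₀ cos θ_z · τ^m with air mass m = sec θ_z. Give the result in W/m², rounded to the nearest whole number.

Hour angle H = 15° × (9.5 − 12) = -37.50°.
With φ = 53.7°, δ = 7.4°, H = -37.50°: sin φ sin δ = 0.1038, cos φ cos δ cos H = 0.4658, so cos θ_z = 0.5696.
Air mass m = 1/cos θ_z = 1/0.5696 = 1.756; τ^m = 0.86^1.756 = 0.7673.
Surface direct beam = 1370 × 0.5696 × 0.7673 = 598.76 W/m².

599 W/m²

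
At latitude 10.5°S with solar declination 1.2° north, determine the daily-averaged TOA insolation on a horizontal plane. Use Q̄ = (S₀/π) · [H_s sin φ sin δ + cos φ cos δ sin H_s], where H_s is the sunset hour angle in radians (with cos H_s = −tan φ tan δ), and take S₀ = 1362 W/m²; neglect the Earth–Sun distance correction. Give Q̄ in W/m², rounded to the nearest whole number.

424 W/m²

−tan φ tan δ = −(-0.1853)(0.0209) = 0.0039; H_s = arccos(0.0039) = 89.78°. In radians, H_s = 1.5670.
H_s sin φ sin δ = 1.5670 × -0.1822 × 0.0209 = -0.0060.
cos φ cos δ sin H_s = 0.9833 × 0.9998 × 1.0000 = 0.9831.
Q̄ = (1362/π) × (-0.0060 + 0.9831) = 433.54 × 0.9771 = 423.61 W/m².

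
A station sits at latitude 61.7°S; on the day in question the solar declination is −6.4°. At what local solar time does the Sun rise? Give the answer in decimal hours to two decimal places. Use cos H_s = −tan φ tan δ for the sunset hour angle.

5.20 h

−tan φ tan δ = −(-1.8572)(-0.1122) = -0.2084; H_s = arccos(-0.2084) = 102.03°.
Sunrise is at 12 − H_s/15 = 12 − 6.802 = 5.198 h local solar time.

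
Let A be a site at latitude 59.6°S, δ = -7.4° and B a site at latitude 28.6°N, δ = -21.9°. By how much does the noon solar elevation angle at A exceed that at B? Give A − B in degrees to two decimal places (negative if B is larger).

-1.70°

A: 90° − |-59.6 − (-7.4)| = 37.80°.
B: 90° − |28.6 − (-21.9)| = 39.50°.
A − B = 37.80 − 39.50 = -1.70°.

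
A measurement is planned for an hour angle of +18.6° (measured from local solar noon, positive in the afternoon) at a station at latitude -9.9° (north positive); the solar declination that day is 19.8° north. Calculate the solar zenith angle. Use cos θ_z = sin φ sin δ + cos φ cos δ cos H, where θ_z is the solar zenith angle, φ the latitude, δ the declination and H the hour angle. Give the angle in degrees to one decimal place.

With φ = -9.9°, δ = 19.8°, H = 18.60°: sin φ sin δ = -0.0582, cos φ cos δ cos H = 0.8785, so cos θ_z = 0.8203.
θ_z = arccos(0.8203) = 34.89°.

34.9°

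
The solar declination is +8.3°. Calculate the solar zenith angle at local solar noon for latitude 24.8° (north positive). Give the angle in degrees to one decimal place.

At local solar noon the hour angle is zero, so the zenith angle is |φ − δ| = |24.8° − (8.3°)| = 16.5°.

16.5°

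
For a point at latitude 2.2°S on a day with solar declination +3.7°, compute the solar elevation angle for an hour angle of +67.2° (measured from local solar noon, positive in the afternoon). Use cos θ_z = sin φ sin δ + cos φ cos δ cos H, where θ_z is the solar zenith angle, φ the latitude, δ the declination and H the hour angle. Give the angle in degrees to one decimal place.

22.6°

With φ = -2.2°, δ = 3.7°, H = 67.20°: sin φ sin δ = -0.0025, cos φ cos δ cos H = 0.3864, so cos θ_z = 0.3839.
θ_z = arccos(0.3839) = 67.42°, so the elevation is 90° − 67.42° = 22.58°.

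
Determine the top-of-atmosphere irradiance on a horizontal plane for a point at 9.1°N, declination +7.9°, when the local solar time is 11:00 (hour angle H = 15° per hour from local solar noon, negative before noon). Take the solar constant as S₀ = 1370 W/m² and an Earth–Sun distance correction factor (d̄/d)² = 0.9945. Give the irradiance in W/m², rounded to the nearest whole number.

1317 W/m²

Hour angle H = 15° × (11 − 12) = -15.00°.
With φ = 9.1°, δ = 7.9°, H = -15.00°: sin φ sin δ = 0.0217, cos φ cos δ cos H = 0.9447, so cos θ_z = 0.9664.
Top-of-atmosphere irradiance = S₀ (d̄/d)² cos θ_z = 1370 × 0.9945 × 0.9664 = 1316.69 W/m².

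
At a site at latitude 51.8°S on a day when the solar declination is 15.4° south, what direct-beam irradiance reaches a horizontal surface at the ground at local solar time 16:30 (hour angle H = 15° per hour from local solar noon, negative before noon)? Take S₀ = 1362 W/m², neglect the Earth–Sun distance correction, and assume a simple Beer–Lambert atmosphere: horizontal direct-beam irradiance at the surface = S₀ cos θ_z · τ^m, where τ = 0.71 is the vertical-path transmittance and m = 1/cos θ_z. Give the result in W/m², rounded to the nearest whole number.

272 W/m²

Hour angle H = 15° × (16.5 − 12) = 67.50°.
cos θ_z = sin(-51.8°) sin(-15.4°) + cos(-51.8°) cos(-15.4°) cos(67.50°) = 0.2087 + 0.2282 = 0.4369.
Air mass m = 1/cos θ_z = 1/0.4369 = 2.289; τ^m = 0.71^2.289 = 0.4566.
Surface direct beam = 1362 × 0.4369 × 0.4566 = 271.70 W/m².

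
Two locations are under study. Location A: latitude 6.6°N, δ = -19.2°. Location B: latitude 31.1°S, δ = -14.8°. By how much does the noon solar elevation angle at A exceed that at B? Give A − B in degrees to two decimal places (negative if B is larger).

A: 90° − |6.6 − (-19.2)| = 64.20°.
B: 90° − |-31.1 − (-14.8)| = 73.70°.
A − B = 64.20 − 73.70 = -9.50°.

-9.50°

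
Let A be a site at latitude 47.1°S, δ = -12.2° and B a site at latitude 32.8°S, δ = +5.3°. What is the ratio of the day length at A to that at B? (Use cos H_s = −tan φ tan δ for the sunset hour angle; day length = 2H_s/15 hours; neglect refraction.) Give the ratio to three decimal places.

A: H_s = arccos(−tan -47.1° · tan -12.2°) = 103.45°, so 2H_s/15 = 13.7933 h.
B: H_s = arccos(−tan -32.8° · tan 5.3°) = 86.57°, so 2H_s/15 = 11.5427 h.
Ratio A/B = 13.7933 / 11.5427 = 1.1950.

1.195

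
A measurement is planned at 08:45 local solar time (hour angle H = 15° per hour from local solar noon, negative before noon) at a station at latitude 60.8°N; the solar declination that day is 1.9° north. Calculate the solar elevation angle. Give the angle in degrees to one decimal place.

Hour angle H = 15° × (8.75 − 12) = -48.75°.
cos θ_z = sin φ sin δ + cos φ cos δ cos H = (0.8729)(0.0332) + (0.4879)(0.9995)(0.6593) = 0.3505.
θ_z = arccos(0.3505) = 69.48°, so the elevation is 90° − 69.48° = 20.52°.

20.5°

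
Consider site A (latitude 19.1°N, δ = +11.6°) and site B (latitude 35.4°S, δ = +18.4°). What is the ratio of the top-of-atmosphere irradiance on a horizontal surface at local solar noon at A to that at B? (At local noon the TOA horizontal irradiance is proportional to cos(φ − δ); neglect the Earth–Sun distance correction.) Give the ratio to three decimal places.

A: cos θ_z = cos(19.1° − (11.6°)) = 0.9914.
B: cos θ_z = cos(-35.4° − (18.4°)) = 0.5906.
Ratio A/B = 0.9914 / 0.5906 = 1.6786.

1.679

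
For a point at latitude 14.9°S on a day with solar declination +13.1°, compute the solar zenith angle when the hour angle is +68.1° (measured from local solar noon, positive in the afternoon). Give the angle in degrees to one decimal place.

73.0°

cos θ_z = sin(-14.9°) sin(13.1°) + cos(-14.9°) cos(13.1°) cos(68.10°) = -0.0583 + 0.3511 = 0.2928.
θ_z = arccos(0.2928) = 72.97°.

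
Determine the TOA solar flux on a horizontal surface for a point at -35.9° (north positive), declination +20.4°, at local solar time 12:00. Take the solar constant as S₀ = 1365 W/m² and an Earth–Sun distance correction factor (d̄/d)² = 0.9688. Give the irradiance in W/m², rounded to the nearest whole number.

Hour angle H = 15° × (12 − 12) = 0.00°.
cos θ_z = sin(-35.9°) sin(20.4°) + cos(-35.9°) cos(20.4°) cos(0.00°) = -0.2044 + 0.7592 = 0.5548.
Top-of-atmosphere irradiance = S₀ (d̄/d)² cos θ_z = 1365 × 0.9688 × 0.5548 = 733.67 W/m².

734 W/m²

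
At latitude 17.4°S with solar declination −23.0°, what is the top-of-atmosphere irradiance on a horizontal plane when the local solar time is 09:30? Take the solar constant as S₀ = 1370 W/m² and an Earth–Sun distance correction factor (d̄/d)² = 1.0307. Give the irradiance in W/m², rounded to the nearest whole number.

Hour angle H = 15° × (9.5 − 12) = -37.50°.
With φ = -17.4°, δ = -23.0°, H = -37.50°: sin φ sin δ = 0.1168, cos φ cos δ cos H = 0.6969, so cos θ_z = 0.8137.
Top-of-atmosphere irradiance = S₀ (d̄/d)² cos θ_z = 1370 × 1.0307 × 0.8137 = 1148.99 W/m².

1149 W/m²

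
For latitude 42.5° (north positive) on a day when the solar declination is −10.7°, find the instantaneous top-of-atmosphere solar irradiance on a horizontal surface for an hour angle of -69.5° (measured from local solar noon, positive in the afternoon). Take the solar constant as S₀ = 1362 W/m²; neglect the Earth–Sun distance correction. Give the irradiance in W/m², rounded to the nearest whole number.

175 W/m²

cos θ_z = sin φ sin δ + cos φ cos δ cos H = (0.6756)(-0.1857) + (0.7373)(0.9826)(0.3502) = 0.1283.
Top-of-atmosphere irradiance = S₀ cos θ_z = 1362 × 0.1283 = 174.74 W/m².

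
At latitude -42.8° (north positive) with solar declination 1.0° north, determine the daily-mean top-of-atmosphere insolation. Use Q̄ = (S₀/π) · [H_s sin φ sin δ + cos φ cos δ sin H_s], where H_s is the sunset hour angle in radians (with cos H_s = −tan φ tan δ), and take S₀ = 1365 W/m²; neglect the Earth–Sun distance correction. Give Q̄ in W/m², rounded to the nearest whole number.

311 W/m²

cos H_s = −tan(-42.8°) · tan(1.0°) = 0.0162, so H_s = arccos(0.0162) = 89.07°. In radians, H_s = 1.5546.
H_s sin φ sin δ = 1.5546 × -0.6794 × 0.0175 = -0.0185.
cos φ cos δ sin H_s = 0.7337 × 0.9998 × 0.9999 = 0.7335.
Q̄ = (1365/π) × (-0.0185 + 0.7335) = 434.49 × 0.7150 = 310.66 W/m².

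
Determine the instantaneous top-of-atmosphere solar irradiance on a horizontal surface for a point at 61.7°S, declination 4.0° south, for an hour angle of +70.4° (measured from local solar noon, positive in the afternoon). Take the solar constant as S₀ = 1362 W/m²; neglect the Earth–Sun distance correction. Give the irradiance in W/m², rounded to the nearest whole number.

With φ = -61.7°, δ = -4.0°, H = 70.40°: sin φ sin δ = 0.0614, cos φ cos δ cos H = 0.1586, so cos θ_z = 0.2200.
Top-of-atmosphere irradiance = S₀ cos θ_z = 1362 × 0.2200 = 299.64 W/m².

300 W/m²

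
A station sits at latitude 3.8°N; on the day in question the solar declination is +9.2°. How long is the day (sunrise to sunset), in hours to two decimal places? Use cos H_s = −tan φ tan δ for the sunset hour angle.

12.08 hours

cos H_s = −tan(3.8°) · tan(9.2°) = -0.0108, so H_s = arccos(-0.0108) = 90.62°.
Day length = 2 H_s / 15° h⁻¹ = 181.24° / 15 = 12.083 h.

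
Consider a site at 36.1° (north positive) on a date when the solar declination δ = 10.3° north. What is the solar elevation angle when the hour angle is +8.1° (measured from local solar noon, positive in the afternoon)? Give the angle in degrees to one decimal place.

With φ = 36.1°, δ = 10.3°, H = 8.10°: sin φ sin δ = 0.1053, cos φ cos δ cos H = 0.7870, so cos θ_z = 0.8923.
θ_z = arccos(0.8923) = 26.84°, so the elevation is 90° − 26.84° = 63.16°.

63.2°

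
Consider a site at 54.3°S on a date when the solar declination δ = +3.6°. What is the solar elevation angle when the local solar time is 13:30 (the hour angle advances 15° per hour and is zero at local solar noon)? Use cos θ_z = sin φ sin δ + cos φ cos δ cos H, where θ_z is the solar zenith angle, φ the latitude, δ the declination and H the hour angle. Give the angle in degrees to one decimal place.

29.1°

Hour angle H = 15° × (13.5 − 12) = 22.50°.
cos θ_z = sin φ sin δ + cos φ cos δ cos H = (-0.8121)(0.0628) + (0.5835)(0.9980)(0.9239) = 0.4870.
θ_z = arccos(0.4870) = 60.86°, so the elevation is 90° − 60.86° = 29.14°.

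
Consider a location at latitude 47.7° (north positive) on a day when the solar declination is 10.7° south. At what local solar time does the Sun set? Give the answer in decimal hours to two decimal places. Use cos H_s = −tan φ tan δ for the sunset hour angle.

17.20 h

The sunset hour angle satisfies cos H_s = −tan φ tan δ = 0.2077, giving H_s = 78.01°.
Sunset is at 12 + H_s/15 = 12 + 5.201 = 17.201 h local solar time.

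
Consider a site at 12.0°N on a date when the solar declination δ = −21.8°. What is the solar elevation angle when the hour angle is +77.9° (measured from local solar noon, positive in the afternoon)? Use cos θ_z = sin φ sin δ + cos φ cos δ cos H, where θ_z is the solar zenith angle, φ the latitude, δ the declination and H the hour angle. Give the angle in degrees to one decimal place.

6.5°

With φ = 12.0°, δ = -21.8°, H = 77.90°: sin φ sin δ = -0.0772, cos φ cos δ cos H = 0.1904, so cos θ_z = 0.1132.
θ_z = arccos(0.1132) = 83.50°, so the elevation is 90° − 83.50° = 6.50°.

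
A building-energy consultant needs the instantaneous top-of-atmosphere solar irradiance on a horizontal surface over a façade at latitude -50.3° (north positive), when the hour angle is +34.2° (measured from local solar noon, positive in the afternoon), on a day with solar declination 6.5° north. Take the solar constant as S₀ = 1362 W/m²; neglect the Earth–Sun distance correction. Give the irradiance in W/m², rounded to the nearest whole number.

cos θ_z = sin(-50.3°) sin(6.5°) + cos(-50.3°) cos(6.5°) cos(34.20°) = -0.0871 + 0.5249 = 0.4378.
Top-of-atmosphere irradiance = S₀ cos θ_z = 1362 × 0.4378 = 596.28 W/m².

596 W/m²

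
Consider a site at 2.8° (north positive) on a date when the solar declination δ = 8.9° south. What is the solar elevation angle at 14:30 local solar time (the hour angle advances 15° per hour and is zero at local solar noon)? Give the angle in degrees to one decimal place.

50.8°

Hour angle H = 15° × (14.5 − 12) = 37.50°.
cos θ_z = sin φ sin δ + cos φ cos δ cos H = (0.0488)(-0.1547) + (0.9988)(0.9880)(0.7934) = 0.7754.
θ_z = arccos(0.7754) = 39.16°, so the elevation is 90° − 39.16° = 50.84°.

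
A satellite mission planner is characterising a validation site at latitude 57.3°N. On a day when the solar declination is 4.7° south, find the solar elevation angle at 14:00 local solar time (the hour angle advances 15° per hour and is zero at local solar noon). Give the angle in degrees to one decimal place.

23.4°

Hour angle H = 15° × (14 − 12) = 30.00°.
With φ = 57.3°, δ = -4.7°, H = 30.00°: sin φ sin δ = -0.0690, cos φ cos δ cos H = 0.4663, so cos θ_z = 0.3973.
θ_z = arccos(0.3973) = 66.59°, so the elevation is 90° − 66.59° = 23.41°.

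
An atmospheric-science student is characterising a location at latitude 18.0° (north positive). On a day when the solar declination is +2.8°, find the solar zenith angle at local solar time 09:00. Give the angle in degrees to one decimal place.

Hour angle H = 15° × (9 − 12) = -45.00°.
cos θ_z = sin φ sin δ + cos φ cos δ cos H = (0.3090)(0.0488) + (0.9511)(0.9988)(0.7071) = 0.6868.
θ_z = arccos(0.6868) = 46.62°.

46.6°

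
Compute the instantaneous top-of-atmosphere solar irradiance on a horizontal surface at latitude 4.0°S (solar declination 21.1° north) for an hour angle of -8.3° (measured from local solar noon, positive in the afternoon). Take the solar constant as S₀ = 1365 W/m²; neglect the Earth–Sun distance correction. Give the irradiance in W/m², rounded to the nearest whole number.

1223 W/m²

cos θ_z = sin φ sin δ + cos φ cos δ cos H = (-0.0698)(0.3600) + (0.9976)(0.9330)(0.9895) = 0.8959.
Top-of-atmosphere irradiance = S₀ cos θ_z = 1365 × 0.8959 = 1222.90 W/m².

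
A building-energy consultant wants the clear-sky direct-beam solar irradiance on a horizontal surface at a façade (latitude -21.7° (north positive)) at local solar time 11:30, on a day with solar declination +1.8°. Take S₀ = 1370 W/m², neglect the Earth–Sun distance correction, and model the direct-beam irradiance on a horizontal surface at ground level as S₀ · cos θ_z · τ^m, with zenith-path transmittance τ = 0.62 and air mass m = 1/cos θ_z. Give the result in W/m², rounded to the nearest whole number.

736 W/m²

Hour angle H = 15° × (11.5 − 12) = -7.50°.
cos θ_z = sin φ sin δ + cos φ cos δ cos H = (-0.3697)(0.0314) + (0.9291)(0.9995)(0.9914) = 0.9090.
Air mass m = 1/cos θ_z = 1/0.9090 = 1.100; τ^m = 0.62^1.100 = 0.5911.
Surface direct beam = 1370 × 0.9090 × 0.5911 = 736.11 W/m².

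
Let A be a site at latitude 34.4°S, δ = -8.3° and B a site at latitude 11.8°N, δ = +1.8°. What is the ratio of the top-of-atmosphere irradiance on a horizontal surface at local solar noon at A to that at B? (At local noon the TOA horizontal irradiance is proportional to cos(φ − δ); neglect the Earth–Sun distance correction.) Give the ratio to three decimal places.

0.912

A: cos θ_z = cos(-34.4° − (-8.3°)) = 0.8980.
B: cos θ_z = cos(11.8° − (1.8°)) = 0.9848.
Ratio A/B = 0.8980 / 0.9848 = 0.9119.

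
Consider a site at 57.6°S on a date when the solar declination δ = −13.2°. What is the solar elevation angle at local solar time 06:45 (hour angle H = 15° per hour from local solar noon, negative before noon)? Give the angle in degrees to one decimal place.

17.1°

Hour angle H = 15° × (6.75 − 12) = -78.75°.
cos θ_z = sin φ sin δ + cos φ cos δ cos H = (-0.8443)(-0.2284) + (0.5358)(0.9736)(0.1951) = 0.2946.
θ_z = arccos(0.2946) = 72.87°, so the elevation is 90° − 72.87° = 17.13°.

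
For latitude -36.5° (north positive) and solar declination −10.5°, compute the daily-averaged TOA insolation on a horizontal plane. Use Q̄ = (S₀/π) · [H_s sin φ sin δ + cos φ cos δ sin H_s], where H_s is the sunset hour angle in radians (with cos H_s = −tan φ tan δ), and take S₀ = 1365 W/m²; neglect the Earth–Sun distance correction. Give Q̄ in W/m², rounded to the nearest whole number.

−tan φ tan δ = −(-0.7400)(-0.1853) = -0.1371; H_s = arccos(-0.1371) = 97.88°. In radians, H_s = 1.7083.
H_s sin φ sin δ = 1.7083 × -0.5948 × -0.1822 = 0.1851.
cos φ cos δ sin H_s = 0.8039 × 0.9833 × 0.9906 = 0.7830.
Q̄ = (1365/π) × (0.1851 + 0.7830) = 434.49 × 0.9681 = 420.63 W/m².

421 W/m²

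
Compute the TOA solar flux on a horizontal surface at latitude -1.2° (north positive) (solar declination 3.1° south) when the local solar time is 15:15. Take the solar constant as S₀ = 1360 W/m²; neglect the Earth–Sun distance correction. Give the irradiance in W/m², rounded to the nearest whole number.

897 W/m²

Hour angle H = 15° × (15.25 − 12) = 48.75°.
cos θ_z = sin(-1.2°) sin(-3.1°) + cos(-1.2°) cos(-3.1°) cos(48.75°) = 0.0011 + 0.6582 = 0.6593.
Top-of-atmosphere irradiance = S₀ cos θ_z = 1360 × 0.6593 = 896.65 W/m².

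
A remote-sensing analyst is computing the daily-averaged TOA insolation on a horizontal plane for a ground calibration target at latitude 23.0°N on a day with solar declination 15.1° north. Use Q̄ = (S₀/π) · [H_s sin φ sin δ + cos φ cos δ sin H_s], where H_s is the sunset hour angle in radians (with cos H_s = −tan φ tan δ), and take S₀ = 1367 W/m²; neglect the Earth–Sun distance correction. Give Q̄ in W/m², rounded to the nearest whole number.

−tan φ tan δ = −(0.4245)(0.2698) = -0.1145; H_s = arccos(-0.1145) = 96.57°. In radians, H_s = 1.6855.
H_s sin φ sin δ = 1.6855 × 0.3907 × 0.2605 = 0.1715.
cos φ cos δ sin H_s = 0.9205 × 0.9655 × 0.9934 = 0.8829.
Q̄ = (1367/π) × (0.1715 + 0.8829) = 435.13 × 1.0544 = 458.80 W/m².

459 W/m²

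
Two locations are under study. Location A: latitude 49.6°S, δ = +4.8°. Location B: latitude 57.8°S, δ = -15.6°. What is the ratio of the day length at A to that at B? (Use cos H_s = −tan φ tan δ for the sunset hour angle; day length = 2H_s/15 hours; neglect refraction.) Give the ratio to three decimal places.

0.725

A: H_s = arccos(−tan -49.6° · tan 4.8°) = 84.34°, so 2H_s/15 = 11.2453 h.
B: H_s = arccos(−tan -57.8° · tan -15.6°) = 116.32°, so 2H_s/15 = 15.5093 h.
Ratio A/B = 11.2453 / 15.5093 = 0.7251.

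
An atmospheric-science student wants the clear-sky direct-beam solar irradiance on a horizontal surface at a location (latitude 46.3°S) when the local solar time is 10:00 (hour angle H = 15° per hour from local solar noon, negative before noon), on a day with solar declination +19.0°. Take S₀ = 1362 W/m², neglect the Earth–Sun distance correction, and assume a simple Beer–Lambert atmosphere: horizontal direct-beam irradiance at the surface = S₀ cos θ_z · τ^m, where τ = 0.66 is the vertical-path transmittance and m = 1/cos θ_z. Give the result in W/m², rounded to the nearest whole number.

Hour angle H = 15° × (10 − 12) = -30.00°.
cos θ_z = sin φ sin δ + cos φ cos δ cos H = (-0.7230)(0.3256) + (0.6909)(0.9455)(0.8660) = 0.3303.
Air mass m = 1/cos θ_z = 1/0.3303 = 3.028; τ^m = 0.66^3.028 = 0.2842.
Surface direct beam = 1362 × 0.3303 × 0.2842 = 127.85 W/m².

128 W/m²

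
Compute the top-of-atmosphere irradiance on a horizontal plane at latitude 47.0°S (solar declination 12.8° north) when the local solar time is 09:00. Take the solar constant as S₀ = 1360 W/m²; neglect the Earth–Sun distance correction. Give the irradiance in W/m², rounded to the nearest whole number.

419 W/m²

Hour angle H = 15° × (9 − 12) = -45.00°.
With φ = -47.0°, δ = 12.8°, H = -45.00°: sin φ sin δ = -0.1620, cos φ cos δ cos H = 0.4703, so cos θ_z = 0.3083.
Top-of-atmosphere irradiance = S₀ cos θ_z = 1360 × 0.3083 = 419.29 W/m².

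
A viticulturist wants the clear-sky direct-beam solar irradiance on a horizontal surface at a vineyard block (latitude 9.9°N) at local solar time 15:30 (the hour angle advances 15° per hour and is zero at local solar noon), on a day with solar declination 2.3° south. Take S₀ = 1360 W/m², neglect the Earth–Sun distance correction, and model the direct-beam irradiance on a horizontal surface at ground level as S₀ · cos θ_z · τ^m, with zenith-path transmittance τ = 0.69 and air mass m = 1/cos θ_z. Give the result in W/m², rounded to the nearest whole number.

Hour angle H = 15° × (15.5 − 12) = 52.50°.
cos θ_z = sin φ sin δ + cos φ cos δ cos H = (0.1719)(-0.0401) + (0.9851)(0.9992)(0.6088) = 0.5924.
Air mass m = 1/cos θ_z = 1/0.5924 = 1.688; τ^m = 0.69^1.688 = 0.5345.
Surface direct beam = 1360 × 0.5924 × 0.5345 = 430.63 W/m².

431 W/m²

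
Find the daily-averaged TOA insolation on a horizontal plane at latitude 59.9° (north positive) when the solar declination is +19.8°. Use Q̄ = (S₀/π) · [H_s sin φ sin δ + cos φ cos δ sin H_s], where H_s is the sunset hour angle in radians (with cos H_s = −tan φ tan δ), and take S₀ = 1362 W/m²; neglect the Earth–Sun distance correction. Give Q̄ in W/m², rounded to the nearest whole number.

−tan φ tan δ = −(1.7251)(0.3600) = -0.6210; H_s = arccos(-0.6210) = 128.39°. In radians, H_s = 2.2408.
H_s sin φ sin δ = 2.2408 × 0.8652 × 0.3387 = 0.6567.
cos φ cos δ sin H_s = 0.5015 × 0.9409 × 0.7838 = 0.3698.
Q̄ = (1362/π) × (0.6567 + 0.3698) = 433.54 × 1.0265 = 445.03 W/m².

445 W/m²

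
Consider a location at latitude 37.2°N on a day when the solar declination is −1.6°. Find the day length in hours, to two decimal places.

11.84 hours

−tan φ tan δ = −(0.7590)(-0.0279) = 0.0212; H_s = arccos(0.0212) = 88.79°.
Day length = 2 H_s / 15° h⁻¹ = 177.58° / 15 = 11.839 h.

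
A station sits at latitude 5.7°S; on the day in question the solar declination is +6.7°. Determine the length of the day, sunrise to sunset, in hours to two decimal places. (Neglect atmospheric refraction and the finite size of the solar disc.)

11.91 hours

−tan φ tan δ = −(-0.0998)(0.1175) = 0.0117; H_s = arccos(0.0117) = 89.33°.
Day length = 2 H_s / 15° h⁻¹ = 178.66° / 15 = 11.911 h.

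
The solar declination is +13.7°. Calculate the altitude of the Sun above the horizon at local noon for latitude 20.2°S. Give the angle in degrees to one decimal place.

56.1°

At local solar noon the hour angle is zero, so the elevation is 90° − |φ − δ| = 90° − |-20.2° − (13.7°)| = 90° − 33.9° = 56.1°.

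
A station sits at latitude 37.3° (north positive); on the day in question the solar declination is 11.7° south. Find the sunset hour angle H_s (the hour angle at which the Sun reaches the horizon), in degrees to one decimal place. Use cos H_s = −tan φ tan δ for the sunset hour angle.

cos H_s = −tan(37.3°) · tan(-11.7°) = 0.1578, so H_s = arccos(0.1578) = 80.92°.

80.9°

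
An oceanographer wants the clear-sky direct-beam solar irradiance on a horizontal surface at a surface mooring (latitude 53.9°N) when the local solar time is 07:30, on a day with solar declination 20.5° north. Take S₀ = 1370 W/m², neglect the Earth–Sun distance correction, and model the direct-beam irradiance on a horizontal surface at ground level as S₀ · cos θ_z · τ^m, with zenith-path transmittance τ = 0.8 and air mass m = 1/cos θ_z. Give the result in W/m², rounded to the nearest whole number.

Hour angle H = 15° × (7.5 − 12) = -67.50°.
cos θ_z = sin φ sin δ + cos φ cos δ cos H = (0.8080)(0.3502) + (0.5892)(0.9367)(0.3827) = 0.4942.
Air mass m = 1/cos θ_z = 1/0.4942 = 2.023; τ^m = 0.8^2.023 = 0.6367.
Surface direct beam = 1370 × 0.4942 × 0.6367 = 431.08 W/m².

431 W/m²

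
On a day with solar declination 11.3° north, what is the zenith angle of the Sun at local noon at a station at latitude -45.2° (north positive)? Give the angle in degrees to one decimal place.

56.5°

At local solar noon the hour angle is zero, so the zenith angle is |φ − δ| = |-45.2° − (11.3°)| = 56.5°.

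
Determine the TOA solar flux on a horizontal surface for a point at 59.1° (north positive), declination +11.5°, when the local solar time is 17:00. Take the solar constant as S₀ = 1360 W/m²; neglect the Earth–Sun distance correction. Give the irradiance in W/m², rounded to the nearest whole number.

410 W/m²

Hour angle H = 15° × (17 − 12) = 75.00°.
With φ = 59.1°, δ = 11.5°, H = 75.00°: sin φ sin δ = 0.1711, cos φ cos δ cos H = 0.1302, so cos θ_z = 0.3013.
Top-of-atmosphere irradiance = S₀ cos θ_z = 1360 × 0.3013 = 409.77 W/m².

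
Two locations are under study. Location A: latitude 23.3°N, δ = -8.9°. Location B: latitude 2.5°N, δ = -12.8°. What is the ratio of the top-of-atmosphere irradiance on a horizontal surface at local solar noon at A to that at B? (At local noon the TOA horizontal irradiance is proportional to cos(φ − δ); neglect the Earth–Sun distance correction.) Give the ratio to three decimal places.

A: cos θ_z = cos(23.3° − (-8.9°)) = 0.8462.
B: cos θ_z = cos(2.5° − (-12.8°)) = 0.9646.
Ratio A/B = 0.8462 / 0.9646 = 0.8773.

0.877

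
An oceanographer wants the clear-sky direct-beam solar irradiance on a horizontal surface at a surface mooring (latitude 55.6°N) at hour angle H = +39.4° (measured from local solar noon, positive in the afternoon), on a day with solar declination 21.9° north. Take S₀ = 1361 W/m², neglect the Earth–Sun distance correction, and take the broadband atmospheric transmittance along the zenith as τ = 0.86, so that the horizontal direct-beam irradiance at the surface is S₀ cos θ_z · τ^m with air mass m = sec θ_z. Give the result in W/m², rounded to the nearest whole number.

785 W/m²

With φ = 55.6°, δ = 21.9°, H = 39.40°: sin φ sin δ = 0.3078, cos φ cos δ cos H = 0.4051, so cos θ_z = 0.7129.
Air mass m = 1/cos θ_z = 1/0.7129 = 1.403; τ^m = 0.86^1.403 = 0.8093.
Surface direct beam = 1361 × 0.7129 × 0.8093 = 785.23 W/m².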